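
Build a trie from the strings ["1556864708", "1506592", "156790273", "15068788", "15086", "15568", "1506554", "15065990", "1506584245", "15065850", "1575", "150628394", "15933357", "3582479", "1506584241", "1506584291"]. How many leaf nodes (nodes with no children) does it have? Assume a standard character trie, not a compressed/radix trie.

15

A leaf is a node with no children — equivalently, the end of a word that is not a proper prefix of any other stored word.
Those words: "150628394", "1506554", "1506584241", "1506584245", "1506584291", "15065850", "1506592", "15065990", "15068788", "15086", "1556864708", "156790273", "1575", "15933357", "3582479"
Leaf count: 15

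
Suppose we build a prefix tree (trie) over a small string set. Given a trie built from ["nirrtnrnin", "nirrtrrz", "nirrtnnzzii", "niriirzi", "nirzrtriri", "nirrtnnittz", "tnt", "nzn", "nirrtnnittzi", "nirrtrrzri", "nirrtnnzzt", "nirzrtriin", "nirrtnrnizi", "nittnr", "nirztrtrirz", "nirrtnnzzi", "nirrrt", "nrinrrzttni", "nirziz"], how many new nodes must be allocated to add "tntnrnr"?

4

The longest prefix of "tntnrnr" already in the trie is "tnt" (length 3).
Each of the 4 remaining characters creates one node.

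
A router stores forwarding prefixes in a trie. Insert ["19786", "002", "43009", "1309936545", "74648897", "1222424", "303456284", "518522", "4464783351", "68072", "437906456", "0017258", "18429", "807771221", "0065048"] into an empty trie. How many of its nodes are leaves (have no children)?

Leaves are exactly the stored words that no other stored word extends.
Those words: "0017258", "002", "0065048", "1222424", "1309936545", "18429", "19786", "303456284", "43009", "437906456", "4464783351", "518522", "68072", "74648897", "807771221"
Leaf count: 15

15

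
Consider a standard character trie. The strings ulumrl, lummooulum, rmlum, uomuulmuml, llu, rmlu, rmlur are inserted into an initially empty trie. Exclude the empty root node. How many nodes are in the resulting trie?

Count nodes per top-level branch (shared prefixes stored once):
  'l'-branch (llu, lummooulum): 12 nodes
  'r'-branch (rmlu, rmlum, rmlur): 6 nodes
  'u'-branch (ulumrl, uomuulmuml): 15 nodes
Sum: 33

33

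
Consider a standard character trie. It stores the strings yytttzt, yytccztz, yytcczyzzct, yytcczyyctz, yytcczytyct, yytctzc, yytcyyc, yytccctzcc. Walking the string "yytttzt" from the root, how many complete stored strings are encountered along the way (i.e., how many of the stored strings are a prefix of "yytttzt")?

Traverse "yytttzt" character by character; count nodes along the way that are marked as word ends.
Prefixes of the query that are stored words: "yytttzt"
Count: 1

1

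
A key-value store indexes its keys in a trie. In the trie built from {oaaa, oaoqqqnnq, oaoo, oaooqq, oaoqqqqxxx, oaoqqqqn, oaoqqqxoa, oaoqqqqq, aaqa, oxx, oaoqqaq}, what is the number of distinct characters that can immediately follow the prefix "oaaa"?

Follow the path "oaaa" to its node, then look at its outgoing edges.
No stored string extends past "oaaa".
That node has 0 child edges.

0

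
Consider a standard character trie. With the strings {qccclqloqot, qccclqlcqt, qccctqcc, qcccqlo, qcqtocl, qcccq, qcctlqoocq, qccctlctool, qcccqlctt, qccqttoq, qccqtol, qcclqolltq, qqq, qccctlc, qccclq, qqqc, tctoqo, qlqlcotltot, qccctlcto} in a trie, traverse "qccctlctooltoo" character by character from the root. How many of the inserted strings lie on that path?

Check each prefix of "qccctlctooltoo" against the stored set — each match is an end-marker on the path.
Prefixes of the query that are stored words: "qccctlc", "qccctlcto", "qccctlctool"
Count: 3

3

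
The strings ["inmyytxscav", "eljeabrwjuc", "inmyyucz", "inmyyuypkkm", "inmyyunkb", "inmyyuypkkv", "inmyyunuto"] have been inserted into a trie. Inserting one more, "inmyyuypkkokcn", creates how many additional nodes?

4

Walking "inmyyuypkkokcn" from the root, the first 10 characters ("inmyyuypkk") follow existing edges; "o" is the first miss.
So 14 − 10 = 4 new nodes.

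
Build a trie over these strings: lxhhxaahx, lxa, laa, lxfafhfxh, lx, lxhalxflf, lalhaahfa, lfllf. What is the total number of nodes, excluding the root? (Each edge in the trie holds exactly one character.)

Count nodes per top-level branch (shared prefixes stored once):
  'l'-branch (laa, lalhaahfa, lfllf, lx, lxa, lxfafhfxh, lxhalxflf, lxhhxaahx): 36 nodes
Sum: 36

36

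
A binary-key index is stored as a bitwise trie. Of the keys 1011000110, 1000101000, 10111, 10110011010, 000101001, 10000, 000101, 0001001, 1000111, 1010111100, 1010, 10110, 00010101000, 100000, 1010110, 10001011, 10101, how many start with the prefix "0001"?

4

Filter for entries beginning with "0001":
Words under "0001": 0001001, 000101, 000101001, 00010101000
Count: 4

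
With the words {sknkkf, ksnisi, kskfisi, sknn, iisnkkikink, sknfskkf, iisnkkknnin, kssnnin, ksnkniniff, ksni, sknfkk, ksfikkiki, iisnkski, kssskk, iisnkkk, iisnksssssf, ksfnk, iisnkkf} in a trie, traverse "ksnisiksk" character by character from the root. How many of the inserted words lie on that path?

Check each prefix of "ksnisiksk" against the stored set — each match is an end-marker on the path.
Prefixes of the query that are stored words: "ksni", "ksnisi"
Count: 2

2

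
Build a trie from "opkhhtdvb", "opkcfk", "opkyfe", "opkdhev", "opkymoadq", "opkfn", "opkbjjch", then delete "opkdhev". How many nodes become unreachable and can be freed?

4

A node on "opkdhev"'s path can go only if nothing else ends at it or branches off below it.
The suffix "dhev" (4 nodes) is used only by "opkdhev"; the node for "opk" still has the child "h", so pruning stops there.
Nodes removed: 4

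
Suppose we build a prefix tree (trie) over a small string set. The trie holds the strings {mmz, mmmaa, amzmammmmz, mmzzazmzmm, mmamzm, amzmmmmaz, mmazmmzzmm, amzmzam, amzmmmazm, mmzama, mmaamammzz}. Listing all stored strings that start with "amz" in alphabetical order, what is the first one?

Words with prefix "amz", in lexicographic order: "amzmammmmz", "amzmmmazm", "amzmmmmaz", "amzmzam"
The 1st is amzmammmmz.

amzmammmmz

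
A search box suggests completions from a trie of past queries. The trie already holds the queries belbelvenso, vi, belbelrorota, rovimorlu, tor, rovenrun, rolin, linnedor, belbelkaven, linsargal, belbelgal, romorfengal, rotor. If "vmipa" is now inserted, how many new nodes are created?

4

The longest prefix of "vmipa" already in the trie is "v" (length 1).
So 5 − 1 = 4 new nodes.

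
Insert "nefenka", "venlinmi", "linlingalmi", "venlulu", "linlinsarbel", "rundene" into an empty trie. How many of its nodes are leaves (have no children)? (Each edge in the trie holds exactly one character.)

A leaf is a node with no children — equivalently, the end of a word that is not a proper prefix of any other stored word.
Those words: "linlingalmi", "linlinsarbel", "nefenka", "rundene", "venlinmi", "venlulu"
Leaf count: 6

6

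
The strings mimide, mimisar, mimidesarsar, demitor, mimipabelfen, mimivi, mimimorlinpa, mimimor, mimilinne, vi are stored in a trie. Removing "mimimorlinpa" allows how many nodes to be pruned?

5

After clearing the end-marker at "mimimorlinpa", prune upward until reaching a node still needed by another word.
The suffix "linpa" (5 nodes) is used only by "mimimorlinpa"; "mimimor" is itself a stored word, so pruning stops there.
Nodes removed: 5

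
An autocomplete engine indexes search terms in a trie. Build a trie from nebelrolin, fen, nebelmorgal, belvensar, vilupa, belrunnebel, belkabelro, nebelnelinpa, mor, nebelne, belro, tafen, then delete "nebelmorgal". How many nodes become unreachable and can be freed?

6

A node on "nebelmorgal"'s path can go only if nothing else ends at it or branches off below it.
The suffix "morgal" (6 nodes) is used only by "nebelmorgal"; the node for "nebel" still has the child "r", so pruning stops there.
Nodes removed: 6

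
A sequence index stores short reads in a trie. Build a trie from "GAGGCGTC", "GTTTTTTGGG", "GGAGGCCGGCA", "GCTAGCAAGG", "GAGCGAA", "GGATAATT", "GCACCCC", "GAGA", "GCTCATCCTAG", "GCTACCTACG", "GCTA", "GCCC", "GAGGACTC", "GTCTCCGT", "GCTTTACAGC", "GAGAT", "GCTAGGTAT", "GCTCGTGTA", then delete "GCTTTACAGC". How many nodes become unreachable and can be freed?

Walk "GCTTTACAGC" from the leaf back toward the root, removing each node that no remaining word uses.
The suffix "TTACAGC" (7 nodes) is used only by "GCTTTACAGC"; the node for "GCT" still has the child "A", so pruning stops there.
Nodes removed: 7

7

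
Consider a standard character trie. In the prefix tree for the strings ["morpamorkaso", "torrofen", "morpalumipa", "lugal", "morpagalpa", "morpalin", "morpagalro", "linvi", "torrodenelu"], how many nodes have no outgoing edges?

Leaves are exactly the stored words that no other stored word extends.
Those words: "linvi", "lugal", "morpagalpa", "morpagalro", "morpalin", "morpalumipa", "morpamorkaso", "torrodenelu", "torrofen"
Leaf count: 9

9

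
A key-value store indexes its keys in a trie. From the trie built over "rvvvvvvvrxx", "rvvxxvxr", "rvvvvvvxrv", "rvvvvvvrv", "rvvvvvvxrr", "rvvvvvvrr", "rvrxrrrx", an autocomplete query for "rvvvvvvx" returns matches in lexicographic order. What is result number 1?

rvvvvvvxrr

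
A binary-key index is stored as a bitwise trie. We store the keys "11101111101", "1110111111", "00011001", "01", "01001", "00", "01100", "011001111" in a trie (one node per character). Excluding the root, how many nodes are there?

Trie structure (* marks end of a word):
(root)
├─ 0
│  ├─ 0 *
│  │  └─ 0
│  │     └─ 1
│  │        └─ 1
│  │           └─ 0
│  │              └─ 0
│  │                 └─ 1 *
│  └─ 1 *
│     ├─ 0
│     │  └─ 0
│     │     └─ 1 *
│     └─ 1
│        └─ 0
│           └─ 0 *
│              └─ 1
│                 └─ 1
│                    └─ 1
│                       └─ 1 *
└─ 1
   └─ 1
      └─ 1
         └─ 0
            └─ 1
               └─ 1
                  └─ 1
                     └─ 1
                        └─ 1
                           ├─ 0
                           │  └─ 1 *
                           └─ 1 *
Counting every labelled node above: 31.

31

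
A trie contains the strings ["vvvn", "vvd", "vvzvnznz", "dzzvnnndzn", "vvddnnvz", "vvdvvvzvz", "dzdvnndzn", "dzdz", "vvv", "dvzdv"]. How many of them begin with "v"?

6

Traverse to the node for "v", then collect every word in that subtree.
Words under "v": vvd, vvddnnvz, vvdvvvzvz, vvv, vvvn, vvzvnznz
Count: 6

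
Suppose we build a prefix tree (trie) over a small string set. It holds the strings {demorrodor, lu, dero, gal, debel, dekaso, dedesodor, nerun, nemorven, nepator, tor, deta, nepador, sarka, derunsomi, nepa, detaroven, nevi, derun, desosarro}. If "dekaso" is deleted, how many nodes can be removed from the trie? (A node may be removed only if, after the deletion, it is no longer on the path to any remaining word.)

A node on "dekaso"'s path can go only if nothing else ends at it or branches off below it.
The suffix "kaso" (4 nodes) is used only by "dekaso"; the node for "de" still has the child "m", so pruning stops there.
Nodes removed: 4

4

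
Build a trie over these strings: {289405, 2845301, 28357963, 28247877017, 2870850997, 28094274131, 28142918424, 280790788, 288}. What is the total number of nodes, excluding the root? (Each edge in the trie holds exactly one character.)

Trace insertions, counting only characters that open a new branch:
  "289405" → 6 new (2, 8, 9, 4, 0, 5)
  "2845301" → prefix "28" already present; 5 new (4, 5, 3, 0, 1)
  "28357963" → prefix "28" already present; 6 new (3, 5, 7, 9, 6, 3)
  "28247877017" → prefix "28" already present; 9 new (2, 4, 7, 8, 7, 7, 0, 1, 7)
  "2870850997" → prefix "28" already present; 8 new (7, 0, 8, 5, 0, 9, 9, 7)
  "28094274131" → prefix "28" already present; 9 new (0, 9, 4, 2, 7, 4, 1, 3, 1)
  "28142918424" → prefix "28" already present; 9 new (1, 4, 2, 9, 1, 8, 4, 2, 4)
  "280790788" → prefix "280" already present; 6 new (7, 9, 0, 7, 8, 8)
  "288" → prefix "28" already present; 1 new (8)
Total nodes = 6 + 5 + 6 + 9 + 8 + 9 + 9 + 6 + 1 = 59

59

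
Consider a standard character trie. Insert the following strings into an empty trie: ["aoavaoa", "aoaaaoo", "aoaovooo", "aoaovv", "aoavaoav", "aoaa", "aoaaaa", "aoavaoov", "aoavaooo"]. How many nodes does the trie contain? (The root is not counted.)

22

Count nodes per top-level branch (shared prefixes stored once):
  'a'-branch (aoaa, aoaaaa, aoaaaoo, aoaovooo, aoaovv, aoavaoa, aoavaoav, aoavaooo, aoavaoov): 22 nodes
Sum: 22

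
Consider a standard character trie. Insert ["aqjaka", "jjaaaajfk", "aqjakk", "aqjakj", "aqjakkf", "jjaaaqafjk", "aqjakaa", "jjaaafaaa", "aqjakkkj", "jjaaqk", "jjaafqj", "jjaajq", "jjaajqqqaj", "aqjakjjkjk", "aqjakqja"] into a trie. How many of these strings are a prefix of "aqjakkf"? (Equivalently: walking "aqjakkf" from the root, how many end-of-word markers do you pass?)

Check each prefix of "aqjakkf" against the stored set — each match is an end-marker on the path.
Prefixes of the query that are stored words: "aqjakk", "aqjakkf"
Count: 2

2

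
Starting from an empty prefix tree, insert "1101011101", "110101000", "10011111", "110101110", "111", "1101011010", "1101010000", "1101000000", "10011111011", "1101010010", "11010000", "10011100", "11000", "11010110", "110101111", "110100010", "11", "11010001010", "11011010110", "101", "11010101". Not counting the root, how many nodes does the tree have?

53

Trace insertions, counting only characters that open a new branch:
  "1101011101" → 10 new (1, 1, 0, 1, 0, 1, 1, 1, 0, 1)
  "110101000" → prefix "110101" already present; 3 new (0, 0, 0)
  "10011111" → prefix "1" already present; 7 new (0, 0, 1, 1, 1, 1, 1)
  "110101110" → prefix "110101110" already present; 0 new (none)
  "111" → prefix "11" already present; 1 new (1)
  "1101011010" → prefix "1101011" already present; 3 new (0, 1, 0)
  "1101010000" → prefix "110101000" already present; 1 new (0)
  "1101000000" → prefix "11010" already present; 5 new (0, 0, 0, 0, 0)
  "10011111011" → prefix "10011111" already present; 3 new (0, 1, 1)
  "1101010010" → prefix "11010100" already present; 2 new (1, 0)
  "11010000" → prefix "11010000" already present; 0 new (none)
  "10011100" → prefix "100111" already present; 2 new (0, 0)
  "11000" → prefix "110" already present; 2 new (0, 0)
  "11010110" → prefix "11010110" already present; 0 new (none)
  "110101111" → prefix "11010111" already present; 1 new (1)
  "110100010" → prefix "1101000" already present; 2 new (1, 0)
  "11" → prefix "11" already present; 0 new (none)
  "11010001010" → prefix "110100010" already present; 2 new (1, 0)
  "11011010110" → prefix "1101" already present; 7 new (1, 0, 1, 0, 1, 1, 0)
  "101" → prefix "10" already present; 1 new (1)
  "11010101" → prefix "1101010" already present; 1 new (1)
Total nodes = 10 + 3 + 7 + 0 + 1 + 3 + 1 + 5 + 3 + 2 + 0 + 2 + 2 + 0 + 1 + 2 + 0 + 2 + 7 + 1 + 1 = 53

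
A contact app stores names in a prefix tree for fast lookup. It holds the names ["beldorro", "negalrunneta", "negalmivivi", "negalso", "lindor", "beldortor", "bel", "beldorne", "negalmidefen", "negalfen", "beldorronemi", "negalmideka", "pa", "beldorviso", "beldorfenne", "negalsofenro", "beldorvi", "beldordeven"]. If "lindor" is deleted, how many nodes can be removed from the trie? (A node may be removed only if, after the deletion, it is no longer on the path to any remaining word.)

6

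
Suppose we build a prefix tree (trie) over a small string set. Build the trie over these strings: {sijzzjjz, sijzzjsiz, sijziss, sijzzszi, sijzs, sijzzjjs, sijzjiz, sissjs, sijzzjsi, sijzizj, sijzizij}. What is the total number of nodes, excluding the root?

30

Count nodes per top-level branch (shared prefixes stored once):
  's'-branch (sijziss, sijzizij, sijzizj, sijzjiz, sijzs, sijzzjjs, sijzzjjz, sijzzjsi, sijzzjsiz, sijzzszi, sissjs): 30 nodes
Sum: 30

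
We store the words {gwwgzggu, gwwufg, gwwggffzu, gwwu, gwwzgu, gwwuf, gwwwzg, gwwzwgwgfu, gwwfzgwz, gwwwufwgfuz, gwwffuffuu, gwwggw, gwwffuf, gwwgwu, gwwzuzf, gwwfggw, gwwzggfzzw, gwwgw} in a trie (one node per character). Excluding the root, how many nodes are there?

Trace insertions, counting only characters that open a new branch:
  "gwwgzggu" → 8 new (g, w, w, g, z, g, g, u)
  "gwwufg" → prefix "gww" already present; 3 new (u, f, g)
  "gwwggffzu" → prefix "gwwg" already present; 5 new (g, f, f, z, u)
  "gwwu" → prefix "gwwu" already present; 0 new (none)
  "gwwzgu" → prefix "gww" already present; 3 new (z, g, u)
  "gwwuf" → prefix "gwwuf" already present; 0 new (none)
  "gwwwzg" → prefix "gww" already present; 3 new (w, z, g)
  "gwwzwgwgfu" → prefix "gwwz" already present; 6 new (w, g, w, g, f, u)
  "gwwfzgwz" → prefix "gww" already present; 5 new (f, z, g, w, z)
  "gwwwufwgfuz" → prefix "gwww" already present; 7 new (u, f, w, g, f, u, z)
  "gwwffuffuu" → prefix "gwwf" already present; 6 new (f, u, f, f, u, u)
  "gwwggw" → prefix "gwwgg" already present; 1 new (w)
  "gwwffuf" → prefix "gwwffuf" already present; 0 new (none)
  "gwwgwu" → prefix "gwwg" already present; 2 new (w, u)
  "gwwzuzf" → prefix "gwwz" already present; 3 new (u, z, f)
  "gwwfggw" → prefix "gwwf" already present; 3 new (g, g, w)
  "gwwzggfzzw" → prefix "gwwzg" already present; 5 new (g, f, z, z, w)
  "gwwgw" → prefix "gwwgw" already present; 0 new (none)
Total nodes = 8 + 3 + 5 + 0 + 3 + 0 + 3 + 6 + 5 + 7 + 6 + 1 + 0 + 2 + 3 + 3 + 5 + 0 = 60

60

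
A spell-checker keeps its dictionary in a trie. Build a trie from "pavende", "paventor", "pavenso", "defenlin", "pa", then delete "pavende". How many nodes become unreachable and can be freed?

2

After clearing the end-marker at "pavende", prune upward until reaching a node still needed by another word.
The suffix "de" (2 nodes) is used only by "pavende"; the node for "paven" still has the child "t", so pruning stops there.
Nodes removed: 2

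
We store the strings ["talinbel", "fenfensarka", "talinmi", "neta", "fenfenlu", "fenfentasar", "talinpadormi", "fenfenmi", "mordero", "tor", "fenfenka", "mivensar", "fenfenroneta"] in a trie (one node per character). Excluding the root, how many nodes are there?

Count nodes per top-level branch (shared prefixes stored once):
  'f'-branch (fenfenka, fenfenlu, fenfenmi, fenfenroneta, fenfensarka, fenfentasar): 28 nodes
  'm'-branch (mivensar, mordero): 14 nodes
  'n'-branch (neta): 4 nodes
  't'-branch (talinbel, talinmi, talinpadormi, tor): 19 nodes
Sum: 65

65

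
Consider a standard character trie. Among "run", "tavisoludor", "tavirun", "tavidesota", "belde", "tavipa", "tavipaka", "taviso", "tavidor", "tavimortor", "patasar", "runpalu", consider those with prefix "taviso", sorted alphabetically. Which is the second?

Words with prefix "taviso", in lexicographic order: "taviso", "tavisoludor"
The 2nd is tavisoludor.

tavisoludor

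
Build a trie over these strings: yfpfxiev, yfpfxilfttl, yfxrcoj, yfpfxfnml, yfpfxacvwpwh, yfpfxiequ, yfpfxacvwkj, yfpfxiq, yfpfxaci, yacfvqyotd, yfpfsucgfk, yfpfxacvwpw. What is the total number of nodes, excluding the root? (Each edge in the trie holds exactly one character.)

For each word, the new-node count is its length minus the longest prefix already in the trie:
  "yfpfxiev" → 8 new (y, f, p, f, x, i, e, v)
  "yfpfxilfttl" → prefix "yfpfxi" already present; 5 new (l, f, t, t, l)
  "yfxrcoj" → prefix "yf" already present; 5 new (x, r, c, o, j)
  "yfpfxfnml" → prefix "yfpfx" already present; 4 new (f, n, m, l)
  "yfpfxacvwpwh" → prefix "yfpfx" already present; 7 new (a, c, v, w, p, w, h)
  "yfpfxiequ" → prefix "yfpfxie" already present; 2 new (q, u)
  "yfpfxacvwkj" → prefix "yfpfxacvw" already present; 2 new (k, j)
  "yfpfxiq" → prefix "yfpfxi" already present; 1 new (q)
  "yfpfxaci" → prefix "yfpfxac" already present; 1 new (i)
  "yacfvqyotd" → prefix "y" already present; 9 new (a, c, f, v, q, y, o, t, d)
  "yfpfsucgfk" → prefix "yfpf" already present; 6 new (s, u, c, g, f, k)
  "yfpfxacvwpw" → prefix "yfpfxacvwpw" already present; 0 new (none)
Total nodes = 8 + 5 + 5 + 4 + 7 + 2 + 2 + 1 + 1 + 9 + 6 + 0 = 50

50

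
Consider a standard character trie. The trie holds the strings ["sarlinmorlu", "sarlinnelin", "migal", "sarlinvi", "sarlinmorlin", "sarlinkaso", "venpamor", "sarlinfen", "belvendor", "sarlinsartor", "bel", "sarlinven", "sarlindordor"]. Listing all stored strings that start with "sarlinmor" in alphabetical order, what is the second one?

sarlinmorlu

Filter for "sarlinmor…" and sort: "sarlinmorlin", "sarlinmorlu"
The 2nd is sarlinmorlu.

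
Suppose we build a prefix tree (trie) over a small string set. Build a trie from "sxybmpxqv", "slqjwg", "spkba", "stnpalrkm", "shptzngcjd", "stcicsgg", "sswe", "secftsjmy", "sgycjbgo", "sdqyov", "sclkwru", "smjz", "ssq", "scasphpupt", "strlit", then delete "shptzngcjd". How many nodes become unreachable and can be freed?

9

A node on "shptzngcjd"'s path can go only if nothing else ends at it or branches off below it.
The suffix "hptzngcjd" (9 nodes) is used only by "shptzngcjd"; the node for "s" still has the child "x", so pruning stops there.
Nodes removed: 9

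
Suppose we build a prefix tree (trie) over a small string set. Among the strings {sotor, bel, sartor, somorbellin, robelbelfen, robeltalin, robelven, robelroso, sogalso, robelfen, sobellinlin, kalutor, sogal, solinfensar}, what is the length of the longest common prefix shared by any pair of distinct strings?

The deepest shared node is where two words last agree before diverging.
"robelbelfen" and "robelfen" agree on "robel" (5 characters) before diverging; nothing deeper is shared.
Longest shared-prefix length: 5

5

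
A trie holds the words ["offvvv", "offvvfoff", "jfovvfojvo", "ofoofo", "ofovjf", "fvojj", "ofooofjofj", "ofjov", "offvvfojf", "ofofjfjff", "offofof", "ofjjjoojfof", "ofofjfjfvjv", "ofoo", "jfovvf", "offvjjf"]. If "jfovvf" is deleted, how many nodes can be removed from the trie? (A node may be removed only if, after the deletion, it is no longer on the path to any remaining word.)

A node on "jfovvf"'s path can go only if nothing else ends at it or branches off below it.
Every node on "jfovvf" is still needed (e.g. by "jfovvfojvo"), so nothing is freed.
Nodes removed: 0

0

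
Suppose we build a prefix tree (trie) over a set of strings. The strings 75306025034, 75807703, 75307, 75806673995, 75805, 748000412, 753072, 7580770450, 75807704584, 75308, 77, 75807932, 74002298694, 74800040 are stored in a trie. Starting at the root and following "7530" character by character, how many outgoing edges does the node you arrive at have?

3

The children of the "7530" node are the distinct next characters among strings starting with "7530".
Characters that immediately follow "7530" among the stored strings: {6, 7, 8}.
That node has 3 child edges.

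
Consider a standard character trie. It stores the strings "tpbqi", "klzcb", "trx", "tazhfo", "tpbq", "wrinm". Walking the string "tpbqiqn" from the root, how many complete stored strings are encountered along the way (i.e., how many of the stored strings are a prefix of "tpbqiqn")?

2

Walk "tpbqiqn" from the root; an end-of-word marker is hit whenever a stored word is a prefix of "tpbqiqn".
Prefixes of the query that are stored words: "tpbq", "tpbqi"
Count: 2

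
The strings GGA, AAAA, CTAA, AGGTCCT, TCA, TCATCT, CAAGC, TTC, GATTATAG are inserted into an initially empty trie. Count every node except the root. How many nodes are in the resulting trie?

36

For each word, the new-node count is its length minus the longest prefix already in the trie:
  "GGA" → 3 new (G, G, A)
  "AAAA" → 4 new (A, A, A, A)
  "CTAA" → 4 new (C, T, A, A)
  "AGGTCCT" → prefix "A" already present; 6 new (G, G, T, C, C, T)
  "TCA" → 3 new (T, C, A)
  "TCATCT" → prefix "TCA" already present; 3 new (T, C, T)
  "CAAGC" → prefix "C" already present; 4 new (A, A, G, C)
  "TTC" → prefix "T" already present; 2 new (T, C)
  "GATTATAG" → prefix "G" already present; 7 new (A, T, T, A, T, A, G)
Total nodes = 3 + 4 + 4 + 6 + 3 + 3 + 4 + 2 + 7 = 36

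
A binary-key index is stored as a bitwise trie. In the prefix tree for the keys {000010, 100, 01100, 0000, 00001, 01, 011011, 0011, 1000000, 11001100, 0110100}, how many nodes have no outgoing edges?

A leaf is a node with no children — equivalently, the end of a word that is not a proper prefix of any other stored word.
Those words: "000010", "0011", "01100", "0110100", "011011", "1000000", "11001100"
Leaf count: 7

7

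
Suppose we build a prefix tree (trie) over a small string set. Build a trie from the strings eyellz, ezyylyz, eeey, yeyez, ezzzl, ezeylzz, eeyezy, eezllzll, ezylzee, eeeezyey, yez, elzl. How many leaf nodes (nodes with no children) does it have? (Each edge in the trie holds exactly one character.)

12

A leaf is a node with no children — equivalently, the end of a word that is not a proper prefix of any other stored word.
Those words: "eeeezyey", "eeey", "eeyezy", "eezllzll", "elzl", "eyellz", "ezeylzz", "ezylzee", "ezyylyz", "ezzzl", "yeyez", "yez"
Leaf count: 12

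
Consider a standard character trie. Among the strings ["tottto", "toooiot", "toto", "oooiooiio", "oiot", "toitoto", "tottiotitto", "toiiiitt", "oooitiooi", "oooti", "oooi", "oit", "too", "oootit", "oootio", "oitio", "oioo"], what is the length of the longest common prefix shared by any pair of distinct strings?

5

Equivalently: take the maximum, over all pairs, of their longest common prefix length.
"oooti" and "oootio" agree on "oooti" (5 characters) before diverging; nothing deeper is shared.
Longest shared-prefix length: 5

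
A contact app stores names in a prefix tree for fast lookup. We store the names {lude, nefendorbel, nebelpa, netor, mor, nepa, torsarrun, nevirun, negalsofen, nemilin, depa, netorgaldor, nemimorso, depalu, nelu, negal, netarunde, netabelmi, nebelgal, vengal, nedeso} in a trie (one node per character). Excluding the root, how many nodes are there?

98

Count nodes per top-level branch (shared prefixes stored once):
  'd'-branch (depa, depalu): 6 nodes
  'l'-branch (lude): 4 nodes
  'm'-branch (mor): 3 nodes
  'n'-branch (nebelgal, nebelpa, nedeso, nefendorbel, negal, negalsofen, nelu, nemilin, nemimorso, nepa, netabelmi, netarunde, netor, netorgaldor, nevirun): 70 nodes
  't'-branch (torsarrun): 9 nodes
  'v'-branch (vengal): 6 nodes
Sum: 98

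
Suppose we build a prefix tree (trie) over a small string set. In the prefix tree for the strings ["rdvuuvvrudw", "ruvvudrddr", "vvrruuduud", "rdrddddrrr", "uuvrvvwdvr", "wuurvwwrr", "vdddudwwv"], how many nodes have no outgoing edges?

7

A leaf is a node with no children — equivalently, the end of a word that is not a proper prefix of any other stored word.
Those words: "rdrddddrrr", "rdvuuvvrudw", "ruvvudrddr", "uuvrvvwdvr", "vdddudwwv", "vvrruuduud", "wuurvwwrr"
Leaf count: 7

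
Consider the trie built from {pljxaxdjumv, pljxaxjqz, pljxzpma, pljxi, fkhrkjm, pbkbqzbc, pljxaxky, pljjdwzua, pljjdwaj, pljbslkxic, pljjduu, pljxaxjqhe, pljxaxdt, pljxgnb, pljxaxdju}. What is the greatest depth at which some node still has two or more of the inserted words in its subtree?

Look for the deepest trie node that still has at least two words in its subtree.
"pljxaxdju" and "pljxaxdjumv" agree on "pljxaxdju" (9 characters) before diverging; nothing deeper is shared.
Longest shared-prefix length: 9

9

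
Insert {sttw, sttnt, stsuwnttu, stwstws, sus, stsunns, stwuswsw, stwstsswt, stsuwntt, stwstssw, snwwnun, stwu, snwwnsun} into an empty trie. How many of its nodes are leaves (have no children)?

Leaves are exactly the stored words that no other stored word extends.
Those words: "snwwnsun", "snwwnun", "stsunns", "stsuwnttu", "sttnt", "sttw", "stwstsswt", "stwstws", "stwuswsw", "sus"
Leaf count: 10

10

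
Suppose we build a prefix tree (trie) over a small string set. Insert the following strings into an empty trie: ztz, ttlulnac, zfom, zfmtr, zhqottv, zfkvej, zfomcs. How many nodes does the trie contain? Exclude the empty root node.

For each word, the new-node count is its length minus the longest prefix already in the trie:
  "ztz" → 3 new (z, t, z)
  "ttlulnac" → 8 new (t, t, l, u, l, n, a, c)
  "zfom" → prefix "z" already present; 3 new (f, o, m)
  "zfmtr" → prefix "zf" already present; 3 new (m, t, r)
  "zhqottv" → prefix "z" already present; 6 new (h, q, o, t, t, v)
  "zfkvej" → prefix "zf" already present; 4 new (k, v, e, j)
  "zfomcs" → prefix "zfom" already present; 2 new (c, s)
Total nodes = 3 + 8 + 3 + 3 + 6 + 4 + 2 = 29

29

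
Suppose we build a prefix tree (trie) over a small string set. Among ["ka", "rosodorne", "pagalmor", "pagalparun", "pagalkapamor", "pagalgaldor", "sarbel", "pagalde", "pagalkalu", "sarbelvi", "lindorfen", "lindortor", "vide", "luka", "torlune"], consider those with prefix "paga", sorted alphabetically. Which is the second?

Words with prefix "paga", in lexicographic order: "pagalde", "pagalgaldor", "pagalkalu", "pagalkapamor", "pagalmor", "pagalparun"
Position 2: pagalgaldor

pagalgaldor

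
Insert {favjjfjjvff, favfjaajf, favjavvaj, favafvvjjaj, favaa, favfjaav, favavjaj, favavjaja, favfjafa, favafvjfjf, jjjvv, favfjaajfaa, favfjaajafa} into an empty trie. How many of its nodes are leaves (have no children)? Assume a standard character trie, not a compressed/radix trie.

A leaf is a node with no children — equivalently, the end of a word that is not a proper prefix of any other stored word.
Those words: "favaa", "favafvjfjf", "favafvvjjaj", "favavjaja", "favfjaajafa", "favfjaajfaa", "favfjaav", "favfjafa", "favjavvaj", "favjjfjjvff", "jjjvv"
Leaf count: 11

11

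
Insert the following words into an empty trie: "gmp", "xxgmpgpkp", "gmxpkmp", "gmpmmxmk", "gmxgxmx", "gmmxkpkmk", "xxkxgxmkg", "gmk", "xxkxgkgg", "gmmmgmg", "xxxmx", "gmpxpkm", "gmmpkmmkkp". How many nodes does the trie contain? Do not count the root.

Count nodes per top-level branch (shared prefixes stored once):
  'g'-branch (gmk, gmmmgmg, gmmpkmmkkp, gmmxkpkmk, gmp, gmpmmxmk, gmpxpkm, gmxgxmx, gmxpkmp): 40 nodes
  'x'-branch (xxgmpgpkp, xxkxgkgg, xxkxgxmkg, xxxmx): 22 nodes
Sum: 62

62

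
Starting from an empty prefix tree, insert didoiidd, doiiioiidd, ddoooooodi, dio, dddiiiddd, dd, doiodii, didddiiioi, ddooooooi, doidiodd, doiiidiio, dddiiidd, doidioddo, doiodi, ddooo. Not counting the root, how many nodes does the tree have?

Insert word by word; a character creates a node only if that edge doesn't already exist:
  "didoiidd" → 8 new (d, i, d, o, i, i, d, d)
  "doiiioiidd" → prefix "d" already present; 9 new (o, i, i, i, o, i, i, d, d)
  "ddoooooodi" → prefix "d" already present; 9 new (d, o, o, o, o, o, o, d, i)
  "dio" → prefix "di" already present; 1 new (o)
  "dddiiiddd" → prefix "dd" already present; 7 new (d, i, i, i, d, d, d)
  "dd" → prefix "dd" already present; 0 new (none)
  "doiodii" → prefix "doi" already present; 4 new (o, d, i, i)
  "didddiiioi" → prefix "did" already present; 7 new (d, d, i, i, i, o, i)
  "ddooooooi" → prefix "ddoooooo" already present; 1 new (i)
  "doidiodd" → prefix "doi" already present; 5 new (d, i, o, d, d)
  "doiiidiio" → prefix "doiii" already present; 4 new (d, i, i, o)
  "dddiiidd" → prefix "dddiiidd" already present; 0 new (none)
  "doidioddo" → prefix "doidiodd" already present; 1 new (o)
  "doiodi" → prefix "doiodi" already present; 0 new (none)
  "ddooo" → prefix "ddooo" already present; 0 new (none)
Total nodes = 8 + 9 + 9 + 1 + 7 + 0 + 4 + 7 + 1 + 5 + 4 + 0 + 1 + 0 + 0 = 56

56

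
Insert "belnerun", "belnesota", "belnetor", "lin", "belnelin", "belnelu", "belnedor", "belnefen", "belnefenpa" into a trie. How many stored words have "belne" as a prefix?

Traverse to the node for "belne", then collect every word in that subtree.
Matches: "belnedor", "belnefen", "belnefenpa", "belnelin", "belnelu", "belnerun", "belnesota", "belnetor"
Count: 8

8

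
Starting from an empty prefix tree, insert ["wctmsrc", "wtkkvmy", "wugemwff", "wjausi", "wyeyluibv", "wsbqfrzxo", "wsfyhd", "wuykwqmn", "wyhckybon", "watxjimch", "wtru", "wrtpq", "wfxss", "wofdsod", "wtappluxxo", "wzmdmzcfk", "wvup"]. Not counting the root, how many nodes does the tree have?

101

For each word, the new-node count is its length minus the longest prefix already in the trie:
  "wctmsrc" → 7 new (w, c, t, m, s, r, c)
  "wtkkvmy" → prefix "w" already present; 6 new (t, k, k, v, m, y)
  "wugemwff" → prefix "w" already present; 7 new (u, g, e, m, w, f, f)
  "wjausi" → prefix "w" already present; 5 new (j, a, u, s, i)
  "wyeyluibv" → prefix "w" already present; 8 new (y, e, y, l, u, i, b, v)
  "wsbqfrzxo" → prefix "w" already present; 8 new (s, b, q, f, r, z, x, o)
  "wsfyhd" → prefix "ws" already present; 4 new (f, y, h, d)
  "wuykwqmn" → prefix "wu" already present; 6 new (y, k, w, q, m, n)
  "wyhckybon" → prefix "wy" already present; 7 new (h, c, k, y, b, o, n)
  "watxjimch" → prefix "w" already present; 8 new (a, t, x, j, i, m, c, h)
  "wtru" → prefix "wt" already present; 2 new (r, u)
  "wrtpq" → prefix "w" already present; 4 new (r, t, p, q)
  "wfxss" → prefix "w" already present; 4 new (f, x, s, s)
  "wofdsod" → prefix "w" already present; 6 new (o, f, d, s, o, d)
  "wtappluxxo" → prefix "wt" already present; 8 new (a, p, p, l, u, x, x, o)
  "wzmdmzcfk" → prefix "w" already present; 8 new (z, m, d, m, z, c, f, k)
  "wvup" → prefix "w" already present; 3 new (v, u, p)
Total nodes = 7 + 6 + 7 + 5 + 8 + 8 + 4 + 6 + 7 + 8 + 2 + 4 + 4 + 6 + 8 + 8 + 3 = 101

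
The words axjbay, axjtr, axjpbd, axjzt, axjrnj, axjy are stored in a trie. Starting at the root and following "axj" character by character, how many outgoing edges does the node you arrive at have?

Follow the path "axj" to its node, then look at its outgoing edges.
Characters that immediately follow "axj" among the stored strings: {b, p, r, t, y, z}.
That node has 6 child edges.

6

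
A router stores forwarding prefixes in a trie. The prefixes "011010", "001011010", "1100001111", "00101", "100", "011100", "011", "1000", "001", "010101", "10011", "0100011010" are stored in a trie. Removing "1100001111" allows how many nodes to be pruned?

9

After clearing the end-marker at "1100001111", prune upward until reaching a node still needed by another word.
The suffix "100001111" (9 nodes) is used only by "1100001111"; the node for "1" still has the child "0", so pruning stops there.
Nodes removed: 9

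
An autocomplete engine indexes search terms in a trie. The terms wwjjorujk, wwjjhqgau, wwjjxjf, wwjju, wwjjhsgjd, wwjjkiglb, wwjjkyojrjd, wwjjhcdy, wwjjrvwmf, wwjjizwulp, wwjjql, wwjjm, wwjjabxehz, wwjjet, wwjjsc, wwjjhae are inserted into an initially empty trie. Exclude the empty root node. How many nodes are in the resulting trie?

Count nodes per top-level branch (shared prefixes stored once):
  'w'-branch (wwjjabxehz, wwjjet, wwjjhae, wwjjhcdy, wwjjhqgau, wwjjhsgjd, wwjjizwulp, wwjjkiglb, wwjjkyojrjd, wwjjm, wwjjorujk, wwjjql, wwjjrvwmf, wwjjsc, wwjju, wwjjxjf): 62 nodes
Sum: 62

62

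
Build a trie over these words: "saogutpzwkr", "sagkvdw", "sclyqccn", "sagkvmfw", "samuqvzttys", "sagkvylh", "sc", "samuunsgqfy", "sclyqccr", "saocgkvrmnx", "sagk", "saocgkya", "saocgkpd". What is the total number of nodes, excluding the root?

Count nodes per top-level branch (shared prefixes stored once):
  's'-branch (sagk, sagkvdw, sagkvmfw, sagkvylh, samuqvzttys, samuunsgqfy, saocgkpd, saocgkvrmnx, saocgkya, saogutpzwkr, sc, sclyqccn, sclyqccr): 58 nodes
Sum: 58

58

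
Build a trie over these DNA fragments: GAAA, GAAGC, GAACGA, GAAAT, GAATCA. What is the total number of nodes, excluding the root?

13

For each word, the new-node count is its length minus the longest prefix already in the trie:
  "GAAA" → 4 new (G, A, A, A)
  "GAAGC" → prefix "GAA" already present; 2 new (G, C)
  "GAACGA" → prefix "GAA" already present; 3 new (C, G, A)
  "GAAAT" → prefix "GAAA" already present; 1 new (T)
  "GAATCA" → prefix "GAA" already present; 3 new (T, C, A)
Total nodes = 4 + 2 + 3 + 1 + 3 = 13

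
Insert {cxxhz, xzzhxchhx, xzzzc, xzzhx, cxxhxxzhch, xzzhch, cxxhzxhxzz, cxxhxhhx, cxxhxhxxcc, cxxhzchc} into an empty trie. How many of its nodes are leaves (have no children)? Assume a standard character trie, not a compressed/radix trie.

Leaves are exactly the stored words that no other stored word extends.
Those words: "cxxhxhhx", "cxxhxhxxcc", "cxxhxxzhch", "cxxhzchc", "cxxhzxhxzz", "xzzhch", "xzzhxchhx", "xzzzc"
Leaf count: 8

8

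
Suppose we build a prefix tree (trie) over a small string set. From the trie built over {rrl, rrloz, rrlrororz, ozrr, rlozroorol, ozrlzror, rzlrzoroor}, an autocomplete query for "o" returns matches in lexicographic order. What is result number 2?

ozrr

Filter for "o…" and sort: "ozrlzror", "ozrr"
Position 2: ozrr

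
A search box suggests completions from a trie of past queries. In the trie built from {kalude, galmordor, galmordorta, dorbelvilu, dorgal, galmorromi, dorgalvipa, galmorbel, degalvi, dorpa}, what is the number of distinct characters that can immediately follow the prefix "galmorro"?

1

The children of the "galmorro" node are the distinct next characters among strings starting with "galmorro".
Characters that immediately follow "galmorro" among the stored strings: {m}.
That node has 1 child edge.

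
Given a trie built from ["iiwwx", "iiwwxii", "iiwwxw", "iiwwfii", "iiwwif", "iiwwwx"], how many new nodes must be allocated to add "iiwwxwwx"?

2

"iiwwxw" is already a path in the trie; the remaining "wx" must be added.
So 8 − 6 = 2 new nodes.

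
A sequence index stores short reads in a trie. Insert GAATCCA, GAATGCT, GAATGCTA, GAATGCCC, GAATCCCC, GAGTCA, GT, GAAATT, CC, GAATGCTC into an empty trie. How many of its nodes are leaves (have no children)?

9

A leaf is a node with no children — equivalently, the end of a word that is not a proper prefix of any other stored word.
Those words: "CC", "GAAATT", "GAATCCA", "GAATCCCC", "GAATGCCC", "GAATGCTA", "GAATGCTC", "GAGTCA", "GT"
Leaf count: 9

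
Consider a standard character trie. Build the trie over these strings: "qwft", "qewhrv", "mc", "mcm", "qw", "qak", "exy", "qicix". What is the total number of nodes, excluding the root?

21

Trie structure (* marks end of a word):
(root)
├─ e
│  └─ x
│     └─ y *
├─ m
│  └─ c *
│     └─ m *
└─ q
   ├─ a
   │  └─ k *
   ├─ e
   │  └─ w
   │     └─ h
   │        └─ r
   │           └─ v *
   ├─ i
   │  └─ c
   │     └─ i
   │        └─ x *
   └─ w *
      └─ f
         └─ t *
Counting every labelled node above: 21.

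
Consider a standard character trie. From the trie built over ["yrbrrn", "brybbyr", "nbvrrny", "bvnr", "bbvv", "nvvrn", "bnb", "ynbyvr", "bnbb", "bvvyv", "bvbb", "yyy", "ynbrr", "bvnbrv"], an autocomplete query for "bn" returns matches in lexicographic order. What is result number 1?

bnb

Words with prefix "bn", in lexicographic order: "bnb", "bnbb"
Position 1: bnb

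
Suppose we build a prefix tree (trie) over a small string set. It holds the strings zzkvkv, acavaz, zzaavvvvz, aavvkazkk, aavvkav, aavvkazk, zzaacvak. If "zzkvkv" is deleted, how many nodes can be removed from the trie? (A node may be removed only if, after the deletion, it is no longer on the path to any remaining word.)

4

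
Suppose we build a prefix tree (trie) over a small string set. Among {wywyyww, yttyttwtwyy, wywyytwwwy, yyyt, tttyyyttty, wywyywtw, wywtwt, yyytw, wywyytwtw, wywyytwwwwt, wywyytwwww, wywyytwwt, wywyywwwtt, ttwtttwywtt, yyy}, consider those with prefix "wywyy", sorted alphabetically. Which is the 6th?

Words with prefix "wywyy", in lexicographic order: "wywyytwtw", "wywyytwwt", "wywyytwwww", "wywyytwwwwt", "wywyytwwwy", "wywyywtw", "wywyyww", "wywyywwwtt"
Position 6: wywyywtw

wywyywtw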